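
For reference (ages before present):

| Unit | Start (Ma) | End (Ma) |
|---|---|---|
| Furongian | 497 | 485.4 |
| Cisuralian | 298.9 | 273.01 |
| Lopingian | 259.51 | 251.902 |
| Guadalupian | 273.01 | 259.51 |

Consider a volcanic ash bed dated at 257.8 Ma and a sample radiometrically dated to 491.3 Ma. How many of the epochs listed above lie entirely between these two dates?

491.3 Ma sits inside the Furongian (497–485.4) and 257.8 Ma inside the Lopingian (259.51–251.902); neither of those is wholly between the two dates.
The listed epochs lying completely between them are Cisuralian, Guadalupian — 2 in all.

2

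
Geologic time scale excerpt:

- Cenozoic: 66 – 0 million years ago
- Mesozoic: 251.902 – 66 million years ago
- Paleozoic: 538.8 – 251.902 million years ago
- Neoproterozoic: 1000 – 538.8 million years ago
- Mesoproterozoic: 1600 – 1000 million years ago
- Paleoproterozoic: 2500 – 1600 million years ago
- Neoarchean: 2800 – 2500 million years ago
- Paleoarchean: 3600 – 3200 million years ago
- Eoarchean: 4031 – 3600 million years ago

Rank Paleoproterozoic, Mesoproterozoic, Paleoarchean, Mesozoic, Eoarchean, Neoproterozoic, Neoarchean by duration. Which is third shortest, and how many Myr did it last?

Paleoarchean, 400 million years

Start − end for each: Paleoproterozoic 2500 − 1600 = 900; Mesoproterozoic 1600 − 1000 = 600; Paleoarchean 3600 − 3200 = 400; Mesozoic 251.902 − 66 = 185.902; Eoarchean 4031 − 3600 = 431; Neoproterozoic 1000 − 538.8 = 461.2; Neoarchean 2800 − 2500 = 300.
Ranking these from shortest: Mesozoic < Neoarchean < Paleoarchean < Eoarchean < Neoproterozoic < Mesoproterozoic < Paleoproterozoic.
Position 3 in that ranking is Paleoarchean, which lasted 400 Myr.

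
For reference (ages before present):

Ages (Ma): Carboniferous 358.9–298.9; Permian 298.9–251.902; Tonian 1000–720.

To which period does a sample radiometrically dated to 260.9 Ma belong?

Permian

260.9 Ma lies between 298.9 and 251.902 Ma, so it falls in the Permian.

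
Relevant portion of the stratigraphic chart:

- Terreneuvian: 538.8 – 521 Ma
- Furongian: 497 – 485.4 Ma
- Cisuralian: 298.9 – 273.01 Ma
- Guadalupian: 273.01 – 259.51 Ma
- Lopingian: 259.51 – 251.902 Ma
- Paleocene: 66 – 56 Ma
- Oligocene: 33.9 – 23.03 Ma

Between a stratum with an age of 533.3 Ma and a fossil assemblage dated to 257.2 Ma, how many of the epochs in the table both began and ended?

533.3 Ma sits inside the Terreneuvian (538.8–521) and 257.2 Ma inside the Lopingian (259.51–251.902); neither of those is wholly between the two dates.
The listed epochs lying completely between them are Furongian, Cisuralian, Guadalupian — 3 in all.

3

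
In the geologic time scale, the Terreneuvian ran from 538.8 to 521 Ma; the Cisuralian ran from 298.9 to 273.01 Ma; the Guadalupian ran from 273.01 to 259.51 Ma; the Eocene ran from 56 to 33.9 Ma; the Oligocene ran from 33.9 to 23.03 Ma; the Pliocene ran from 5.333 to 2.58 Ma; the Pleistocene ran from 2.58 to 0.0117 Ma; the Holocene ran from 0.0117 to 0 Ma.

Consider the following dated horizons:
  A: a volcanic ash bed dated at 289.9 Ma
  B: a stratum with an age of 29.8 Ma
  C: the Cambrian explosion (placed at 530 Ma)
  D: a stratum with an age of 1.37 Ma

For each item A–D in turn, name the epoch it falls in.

A — Cisuralian; B — Oligocene; C — Terreneuvian; D — Pleistocene

A: 289.9 Ma lies in 298.9–273.01 Ma, so Cisuralian.
B: 29.8 Ma lies in 33.9–23.03 Ma, so Oligocene.
C: 530 Ma lies in 538.8–521 Ma, so Terreneuvian.
D: 1.37 Ma lies in 2.58–0.0117 Ma, so Pleistocene.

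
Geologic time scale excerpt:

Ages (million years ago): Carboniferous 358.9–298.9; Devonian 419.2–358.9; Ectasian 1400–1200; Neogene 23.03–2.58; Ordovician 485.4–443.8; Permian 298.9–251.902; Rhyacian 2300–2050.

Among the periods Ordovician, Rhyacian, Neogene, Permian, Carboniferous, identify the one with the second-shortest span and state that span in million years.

Ordovician, 41.6 million years

Durations: Ordovician 41.6; Rhyacian 250; Neogene 20.45; Permian 46.998; Carboniferous 60 Myr.
Sorted shortest-first: Neogene (20.45), Ordovician (41.6), Permian (46.998), Carboniferous (60), Rhyacian (250).
The second shortest is Ordovician at 41.6 Myr.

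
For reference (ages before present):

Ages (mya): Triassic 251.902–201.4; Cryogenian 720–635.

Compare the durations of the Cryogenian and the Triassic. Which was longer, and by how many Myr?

Cryogenian: 720 − 635 = 85 Myr.
Triassic: 251.902 − 201.4 = 50.502 Myr.
Difference: 85 − 50.502 = 34.498 Myr, so the Cryogenian was longer.

Cryogenian, by 34.498 million years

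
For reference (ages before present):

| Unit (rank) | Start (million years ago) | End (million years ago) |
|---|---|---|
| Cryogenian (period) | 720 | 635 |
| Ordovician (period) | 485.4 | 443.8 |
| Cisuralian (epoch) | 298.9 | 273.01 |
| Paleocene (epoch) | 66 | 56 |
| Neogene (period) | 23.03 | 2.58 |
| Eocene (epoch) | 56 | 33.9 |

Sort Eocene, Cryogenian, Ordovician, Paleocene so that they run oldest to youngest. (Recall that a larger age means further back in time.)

Cryogenian, then Ordovician, then Paleocene, then Eocene

The oldest of these is Cryogenian (starts 720 Ma) and the youngest is Eocene (ends 33.9 Ma).
In between, by decreasing start age: Ordovician (485.4), Paleocene (66).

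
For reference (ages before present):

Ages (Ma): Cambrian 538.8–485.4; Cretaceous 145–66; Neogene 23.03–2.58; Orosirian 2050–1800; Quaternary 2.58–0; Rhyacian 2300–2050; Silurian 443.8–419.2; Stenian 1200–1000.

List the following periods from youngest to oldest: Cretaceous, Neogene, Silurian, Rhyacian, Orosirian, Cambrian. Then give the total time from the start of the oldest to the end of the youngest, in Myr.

Start ages (Ma): Rhyacian 2300, Orosirian 2050, Cambrian 538.8, Silurian 443.8, Cretaceous 145, Neogene 23.03.
Ordered youngest to oldest: Neogene, Cretaceous, Silurian, Cambrian, Orosirian, Rhyacian.
Span = 2300 − 2.58 = 2297.42 Myr.

Neogene, Cretaceous, Silurian, Cambrian, Orosirian, Rhyacian; total span 2297.42 Myr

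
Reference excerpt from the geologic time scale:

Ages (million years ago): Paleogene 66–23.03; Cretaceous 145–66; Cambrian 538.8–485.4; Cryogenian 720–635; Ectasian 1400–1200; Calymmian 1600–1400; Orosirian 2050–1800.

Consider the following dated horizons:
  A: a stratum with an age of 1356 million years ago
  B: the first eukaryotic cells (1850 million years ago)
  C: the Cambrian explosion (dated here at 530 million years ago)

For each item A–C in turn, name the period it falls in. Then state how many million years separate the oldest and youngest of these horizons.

A: 1356 Ma lies in 1400–1200 Ma, so Ectasian.
B: 1850 Ma lies in 2050–1800 Ma, so Orosirian.
C: 530 Ma lies in 538.8–485.4 Ma, so Cambrian.
Oldest = 1850 Ma, youngest = 530 Ma → span 1320 Myr.

A — Ectasian; B — Orosirian; C — Cambrian; span 1320 million years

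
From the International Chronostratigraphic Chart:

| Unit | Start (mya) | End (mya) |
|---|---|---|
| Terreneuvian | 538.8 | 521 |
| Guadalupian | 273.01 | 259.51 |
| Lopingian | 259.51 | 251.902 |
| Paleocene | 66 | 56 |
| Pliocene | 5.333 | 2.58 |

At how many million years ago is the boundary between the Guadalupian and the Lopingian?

259.51 mya

The Guadalupian ends and the Lopingian begins at 259.51 mya.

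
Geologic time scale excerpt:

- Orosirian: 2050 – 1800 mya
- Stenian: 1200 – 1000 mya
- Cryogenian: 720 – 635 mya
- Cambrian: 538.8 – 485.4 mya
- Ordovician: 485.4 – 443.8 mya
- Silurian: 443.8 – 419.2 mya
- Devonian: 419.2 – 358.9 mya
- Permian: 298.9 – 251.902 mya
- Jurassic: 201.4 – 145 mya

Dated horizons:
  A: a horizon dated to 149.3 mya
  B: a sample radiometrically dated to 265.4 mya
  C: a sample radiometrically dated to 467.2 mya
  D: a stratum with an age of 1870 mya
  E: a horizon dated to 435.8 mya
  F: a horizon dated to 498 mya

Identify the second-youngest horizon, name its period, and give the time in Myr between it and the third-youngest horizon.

B, in the Permian; 170.4 million years to E

Smaller Ma means younger, so youngest first: A 149.3 < B 265.4 < E 435.8 < C 467.2 < F 498 < D 1870.
Counting 2 along gives B (265.4 Ma); the excerpt puts that inside the Permian, 298.9–251.902 Ma.
Next in line is E (435.8 Ma), and 435.8 − 265.4 = 170.4 Myr.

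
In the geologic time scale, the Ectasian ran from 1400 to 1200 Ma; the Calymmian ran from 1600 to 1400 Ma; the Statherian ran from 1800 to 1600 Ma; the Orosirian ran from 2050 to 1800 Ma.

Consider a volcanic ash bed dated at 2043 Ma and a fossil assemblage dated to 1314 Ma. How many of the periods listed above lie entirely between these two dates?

2

2043 Ma sits inside the Orosirian (2050–1800) and 1314 Ma inside the Ectasian (1400–1200); neither of those is wholly between the two dates.
The listed periods lying completely between them are Statherian, Calymmian — 2 in all.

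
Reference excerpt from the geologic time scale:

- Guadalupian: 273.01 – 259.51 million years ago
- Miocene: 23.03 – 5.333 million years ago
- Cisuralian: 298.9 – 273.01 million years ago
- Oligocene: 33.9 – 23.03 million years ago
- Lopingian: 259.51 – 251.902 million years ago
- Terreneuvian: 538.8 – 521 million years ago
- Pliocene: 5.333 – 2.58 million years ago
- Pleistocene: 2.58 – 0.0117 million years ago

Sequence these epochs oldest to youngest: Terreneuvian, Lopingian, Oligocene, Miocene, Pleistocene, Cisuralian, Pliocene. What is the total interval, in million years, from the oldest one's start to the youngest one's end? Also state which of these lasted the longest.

Start ages (Ma): Terreneuvian 538.8, Cisuralian 298.9, Lopingian 259.51, Oligocene 33.9, Miocene 23.03, Pliocene 5.333, Pleistocene 2.58.
Ordered oldest to youngest: Terreneuvian, Cisuralian, Lopingian, Oligocene, Miocene, Pliocene, Pleistocene.
Span = 538.8 − 0.0117 = 538.7883 Myr.
Durations: Cisuralian 25.89, Miocene 17.697, Lopingian 7.608, Oligocene 10.87, Pliocene 2.753, Pleistocene 2.5683, Terreneuvian 17.8 → longest is Cisuralian (25.89 Myr).

Terreneuvian → Cisuralian → Lopingian → Oligocene → Miocene → Pliocene → Pleistocene; total span 538.7883 Myr; longest is Cisuralian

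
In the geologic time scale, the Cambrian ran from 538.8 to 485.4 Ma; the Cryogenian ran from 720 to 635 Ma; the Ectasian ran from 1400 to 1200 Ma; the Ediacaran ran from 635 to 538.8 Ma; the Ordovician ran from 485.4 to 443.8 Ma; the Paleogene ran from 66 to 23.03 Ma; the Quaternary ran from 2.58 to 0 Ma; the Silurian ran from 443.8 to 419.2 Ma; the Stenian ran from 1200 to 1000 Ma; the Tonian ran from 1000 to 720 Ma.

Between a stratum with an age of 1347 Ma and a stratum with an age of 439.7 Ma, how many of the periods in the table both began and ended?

The older date is 1347 Ma and the younger is 439.7 Ma.
Periods with start < 1347 and end > 439.7 Ma: Stenian (1200–1000), Tonian (1000–720), Cryogenian (720–635), Ediacaran (635–538.8), Cambrian (538.8–485.4), Ordovician (485.4–443.8).
That is 6 complete periods.

6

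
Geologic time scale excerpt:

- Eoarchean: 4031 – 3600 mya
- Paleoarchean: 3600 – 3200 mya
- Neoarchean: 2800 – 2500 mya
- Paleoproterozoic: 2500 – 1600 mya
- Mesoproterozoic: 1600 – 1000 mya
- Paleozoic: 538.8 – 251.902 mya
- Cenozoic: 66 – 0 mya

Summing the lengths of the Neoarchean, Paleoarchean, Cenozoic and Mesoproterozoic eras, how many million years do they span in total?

1366 million years

Duration is start − end for each: (2800 − 2500) + (3600 − 3200) + (66 − 0) + (1600 − 1000).
That is 300 + 400 + 66 + 600, which totals 1366 million years.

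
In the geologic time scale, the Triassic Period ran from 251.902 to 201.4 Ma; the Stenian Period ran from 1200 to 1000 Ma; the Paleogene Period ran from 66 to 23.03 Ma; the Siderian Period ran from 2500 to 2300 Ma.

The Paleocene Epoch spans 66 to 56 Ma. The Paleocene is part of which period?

Paleogene

The Paleocene (66–56 Ma) lies entirely within 66–23.03 Ma, the Paleogene Period.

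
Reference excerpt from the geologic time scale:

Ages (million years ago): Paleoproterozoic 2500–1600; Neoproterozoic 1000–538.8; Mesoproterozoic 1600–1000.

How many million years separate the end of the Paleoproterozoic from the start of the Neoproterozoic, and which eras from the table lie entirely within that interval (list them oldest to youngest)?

End of Paleoproterozoic = 1600 Ma; start of Neoproterozoic = 1000 Ma.
Gap = 1600 − 1000 = 600 Myr.
Eras wholly inside 1600–1000 Ma: Mesoproterozoic (1600–1000).

600 million years; Mesoproterozoic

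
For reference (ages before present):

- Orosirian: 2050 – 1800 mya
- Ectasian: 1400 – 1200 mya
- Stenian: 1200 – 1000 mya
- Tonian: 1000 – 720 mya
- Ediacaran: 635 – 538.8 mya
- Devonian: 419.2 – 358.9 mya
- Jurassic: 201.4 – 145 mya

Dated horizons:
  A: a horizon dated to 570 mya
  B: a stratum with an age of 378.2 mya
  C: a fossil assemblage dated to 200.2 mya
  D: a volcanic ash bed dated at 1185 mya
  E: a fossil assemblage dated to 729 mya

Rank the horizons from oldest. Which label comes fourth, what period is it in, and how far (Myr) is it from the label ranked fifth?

Larger Ma means older, so oldest first: D 1185 > E 729 > A 570 > B 378.2 > C 200.2.
Counting 4 along gives B (378.2 Ma); the excerpt puts that inside the Devonian, 419.2–358.9 Ma.
Next in line is C (200.2 Ma), and 378.2 − 200.2 = 178 Myr.

B, in the Devonian; 178 million years to C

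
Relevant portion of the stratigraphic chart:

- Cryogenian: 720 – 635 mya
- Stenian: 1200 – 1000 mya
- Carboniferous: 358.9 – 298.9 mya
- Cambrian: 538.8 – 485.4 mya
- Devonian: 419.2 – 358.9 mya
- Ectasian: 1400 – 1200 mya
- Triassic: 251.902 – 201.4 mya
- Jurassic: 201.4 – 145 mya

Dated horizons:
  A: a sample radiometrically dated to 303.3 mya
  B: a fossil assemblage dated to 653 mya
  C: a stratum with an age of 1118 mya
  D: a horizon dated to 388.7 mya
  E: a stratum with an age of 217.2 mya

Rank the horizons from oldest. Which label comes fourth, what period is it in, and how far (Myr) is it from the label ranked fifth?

Larger Ma means older, so oldest first: C 1118 > B 653 > D 388.7 > A 303.3 > E 217.2.
Counting 4 along gives A (303.3 Ma); the excerpt puts that inside the Carboniferous, 358.9–298.9 Ma.
Next in line is E (217.2 Ma), and 303.3 − 217.2 = 86.1 Myr.

A, in the Carboniferous; 86.1 million years to E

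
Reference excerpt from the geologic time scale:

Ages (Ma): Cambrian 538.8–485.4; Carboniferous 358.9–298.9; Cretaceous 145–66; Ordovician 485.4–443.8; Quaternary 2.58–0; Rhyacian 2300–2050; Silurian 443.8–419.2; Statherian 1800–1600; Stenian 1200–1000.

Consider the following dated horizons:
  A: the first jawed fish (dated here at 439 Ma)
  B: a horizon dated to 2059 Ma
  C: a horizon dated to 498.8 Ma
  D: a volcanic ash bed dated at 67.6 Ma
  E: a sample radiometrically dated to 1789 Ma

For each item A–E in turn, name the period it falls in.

A — Silurian; B — Rhyacian; C — Cambrian; D — Cretaceous; E — Statherian

Match each age against the start–end ranges in the excerpt: A = 439 Ma → Silurian (443.8–419.2); B = 2059 Ma → Rhyacian (2300–2050); C = 498.8 Ma → Cambrian (538.8–485.4); D = 67.6 Ma → Cretaceous (145–66); E = 1789 Ma → Statherian (1800–1600).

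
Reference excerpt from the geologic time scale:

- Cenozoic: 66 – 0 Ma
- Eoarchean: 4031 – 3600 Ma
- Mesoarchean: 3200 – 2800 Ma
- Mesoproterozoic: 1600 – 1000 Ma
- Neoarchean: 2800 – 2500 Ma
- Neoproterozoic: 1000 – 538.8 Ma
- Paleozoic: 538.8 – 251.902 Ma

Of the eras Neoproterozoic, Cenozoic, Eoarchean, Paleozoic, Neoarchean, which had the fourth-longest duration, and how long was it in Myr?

Paleozoic, 286.898 million years

Start − end for each: Neoproterozoic 1000 − 538.8 = 461.2; Cenozoic 66 − 0 = 66; Eoarchean 4031 − 3600 = 431; Paleozoic 538.8 − 251.902 = 286.898; Neoarchean 2800 − 2500 = 300.
Ranking these from longest: Neoproterozoic > Eoarchean > Neoarchean > Paleozoic > Cenozoic.
Position 4 in that ranking is Paleozoic, which lasted 286.898 Myr.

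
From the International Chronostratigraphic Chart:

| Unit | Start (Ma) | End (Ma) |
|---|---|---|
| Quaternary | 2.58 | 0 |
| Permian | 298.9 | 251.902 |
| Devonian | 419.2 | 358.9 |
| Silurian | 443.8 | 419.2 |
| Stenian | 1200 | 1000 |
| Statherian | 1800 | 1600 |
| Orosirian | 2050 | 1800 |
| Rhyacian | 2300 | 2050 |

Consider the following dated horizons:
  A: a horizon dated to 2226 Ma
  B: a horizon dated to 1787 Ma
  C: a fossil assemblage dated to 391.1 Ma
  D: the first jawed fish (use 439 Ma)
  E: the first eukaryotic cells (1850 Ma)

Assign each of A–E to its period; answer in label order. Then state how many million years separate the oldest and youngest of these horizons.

A — Rhyacian; B — Statherian; C — Devonian; D — Silurian; E — Orosirian; span 1834.9 million years

A: 2226 Ma lies in 2300–2050 Ma, so Rhyacian.
B: 1787 Ma lies in 1800–1600 Ma, so Statherian.
C: 391.1 Ma lies in 419.2–358.9 Ma, so Devonian.
D: 439 Ma lies in 443.8–419.2 Ma, so Silurian.
E: 1850 Ma lies in 2050–1800 Ma, so Orosirian.
Oldest = 2226 Ma, youngest = 391.1 Ma → span 1834.9 Myr.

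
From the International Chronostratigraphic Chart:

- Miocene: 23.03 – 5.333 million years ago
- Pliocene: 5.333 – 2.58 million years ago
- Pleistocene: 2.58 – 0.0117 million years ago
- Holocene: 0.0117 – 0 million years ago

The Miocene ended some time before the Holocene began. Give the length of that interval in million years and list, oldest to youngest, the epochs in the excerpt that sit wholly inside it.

End of Miocene = 5.333 Ma; start of Holocene = 0.0117 Ma.
Gap = 5.333 − 0.0117 = 5.3213 Myr.
Epochs wholly inside 5.333–0.0117 Ma: Pliocene (5.333–2.58), Pleistocene (2.58–0.0117).

5.3213 million years; Pliocene, Pleistocene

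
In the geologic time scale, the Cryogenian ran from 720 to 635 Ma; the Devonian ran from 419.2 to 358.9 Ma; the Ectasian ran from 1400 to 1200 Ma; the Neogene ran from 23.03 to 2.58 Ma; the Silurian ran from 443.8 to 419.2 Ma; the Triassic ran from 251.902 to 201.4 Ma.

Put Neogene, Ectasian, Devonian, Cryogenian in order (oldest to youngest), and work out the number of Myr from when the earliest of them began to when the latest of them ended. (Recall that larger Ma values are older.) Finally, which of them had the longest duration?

From the excerpt: Neogene 23.03–2.58; Ectasian 1400–1200; Devonian 419.2–358.9; Cryogenian 720–635 (Ma).
Larger Ma is earlier, so the oldest is Ectasian and the youngest is Neogene; oldest to youngest: Ectasian, Cryogenian, Devonian, Neogene.
Oldest start 1400 minus youngest end 2.58 gives 1397.42 Myr overall.
Individual lengths (start − end): Devonian 60.3; Ectasian 200; Neogene 20.45; Cryogenian 85. The largest is Ectasian at 200 Myr.

Ectasian → Cryogenian → Devonian → Neogene; total span 1397.42 Myr; longest is Ectasian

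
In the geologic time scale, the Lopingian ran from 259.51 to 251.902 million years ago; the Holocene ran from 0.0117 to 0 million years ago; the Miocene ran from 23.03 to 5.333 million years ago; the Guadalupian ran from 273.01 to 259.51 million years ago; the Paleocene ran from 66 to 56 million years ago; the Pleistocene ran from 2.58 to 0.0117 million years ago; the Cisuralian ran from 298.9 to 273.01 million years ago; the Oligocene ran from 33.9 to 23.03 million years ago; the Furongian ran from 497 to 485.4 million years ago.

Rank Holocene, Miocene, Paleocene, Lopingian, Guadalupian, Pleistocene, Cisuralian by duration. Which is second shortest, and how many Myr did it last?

Start − end for each: Holocene 0.0117 − 0 = 0.0117; Miocene 23.03 − 5.333 = 17.697; Paleocene 66 − 56 = 10; Lopingian 259.51 − 251.902 = 7.608; Guadalupian 273.01 − 259.51 = 13.5; Pleistocene 2.58 − 0.0117 = 2.5683; Cisuralian 298.9 − 273.01 = 25.89.
Ranking these from shortest: Holocene < Pleistocene < Lopingian < Paleocene < Guadalupian < Miocene < Cisuralian.
Position 2 in that ranking is Pleistocene, which lasted 2.5683 Myr.

Pleistocene, 2.5683 million years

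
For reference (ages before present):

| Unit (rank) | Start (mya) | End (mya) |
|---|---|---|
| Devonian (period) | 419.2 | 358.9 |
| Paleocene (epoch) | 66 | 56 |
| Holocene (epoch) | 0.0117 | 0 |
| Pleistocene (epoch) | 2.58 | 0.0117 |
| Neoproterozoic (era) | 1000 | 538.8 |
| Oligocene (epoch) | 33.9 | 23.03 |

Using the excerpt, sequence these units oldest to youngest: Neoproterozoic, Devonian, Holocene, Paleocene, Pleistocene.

Neoproterozoic → Devonian → Paleocene → Pleistocene → Holocene

The oldest of these is Neoproterozoic (starts 1000 Ma) and the youngest is Holocene (ends 0 Ma).
In between, by decreasing start age: Devonian (419.2), Paleocene (66), Pleistocene (2.58).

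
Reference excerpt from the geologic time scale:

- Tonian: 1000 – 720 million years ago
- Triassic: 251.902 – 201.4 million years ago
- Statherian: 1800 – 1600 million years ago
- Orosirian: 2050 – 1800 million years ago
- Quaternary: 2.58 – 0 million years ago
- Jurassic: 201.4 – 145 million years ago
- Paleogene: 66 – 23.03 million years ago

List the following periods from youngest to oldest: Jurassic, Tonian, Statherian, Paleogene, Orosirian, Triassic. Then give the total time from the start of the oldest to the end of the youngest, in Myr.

Paleogene, Jurassic, Triassic, Tonian, Statherian, Orosirian; total span 2026.97 Myr

Start ages (Ma): Orosirian 2050, Statherian 1800, Tonian 1000, Triassic 251.902, Jurassic 201.4, Paleogene 66.
Ordered youngest to oldest: Paleogene, Jurassic, Triassic, Tonian, Statherian, Orosirian.
Span = 2050 − 23.03 = 2026.97 Myr.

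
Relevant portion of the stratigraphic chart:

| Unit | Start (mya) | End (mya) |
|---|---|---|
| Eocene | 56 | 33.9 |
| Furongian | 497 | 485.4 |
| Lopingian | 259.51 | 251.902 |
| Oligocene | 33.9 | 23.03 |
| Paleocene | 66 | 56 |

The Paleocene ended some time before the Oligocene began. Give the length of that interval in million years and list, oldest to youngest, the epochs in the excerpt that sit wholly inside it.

22.1 million years; Eocene

The Paleocene closes at 56 Ma and the Oligocene opens at 33.9 Ma, so the interval is 56 − 33.9 = 22.1 Myr.
An epoch fits inside if it starts at or after 56 Ma and ends at or before 33.9 Ma; oldest first that gives Eocene.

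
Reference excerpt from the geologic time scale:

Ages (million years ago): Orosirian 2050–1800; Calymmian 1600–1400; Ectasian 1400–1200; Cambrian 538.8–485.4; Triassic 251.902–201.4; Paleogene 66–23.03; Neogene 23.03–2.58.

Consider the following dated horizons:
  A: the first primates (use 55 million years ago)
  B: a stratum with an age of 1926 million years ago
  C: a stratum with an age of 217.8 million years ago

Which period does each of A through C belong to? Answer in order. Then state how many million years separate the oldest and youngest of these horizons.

Match each age against the start–end ranges in the excerpt: A = 55 Ma → Paleogene (66–23.03); B = 1926 Ma → Orosirian (2050–1800); C = 217.8 Ma → Triassic (251.902–201.4).
The largest age is 1926 Ma and the smallest is 55 Ma; their difference is 1871 Myr.

A — Paleogene; B — Orosirian; C — Triassic; span 1871 million years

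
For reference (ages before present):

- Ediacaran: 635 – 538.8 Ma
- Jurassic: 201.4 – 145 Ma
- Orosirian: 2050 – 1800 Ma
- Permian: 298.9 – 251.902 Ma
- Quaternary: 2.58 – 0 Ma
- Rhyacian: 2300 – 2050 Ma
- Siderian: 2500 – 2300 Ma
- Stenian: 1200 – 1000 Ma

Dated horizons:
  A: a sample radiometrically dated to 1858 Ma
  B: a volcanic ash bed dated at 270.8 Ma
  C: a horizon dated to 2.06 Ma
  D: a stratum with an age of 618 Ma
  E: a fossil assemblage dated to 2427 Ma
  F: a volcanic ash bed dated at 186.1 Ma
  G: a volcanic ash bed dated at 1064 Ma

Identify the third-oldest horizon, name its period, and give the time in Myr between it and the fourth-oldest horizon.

G, in the Stenian; 446 million years to D

Larger Ma means older, so oldest first: E 2427 > A 1858 > G 1064 > D 618 > B 270.8 > F 186.1 > C 2.06.
Counting 3 along gives G (1064 Ma); the excerpt puts that inside the Stenian, 1200–1000 Ma.
Next in line is D (618 Ma), and 1064 − 618 = 446 Myr.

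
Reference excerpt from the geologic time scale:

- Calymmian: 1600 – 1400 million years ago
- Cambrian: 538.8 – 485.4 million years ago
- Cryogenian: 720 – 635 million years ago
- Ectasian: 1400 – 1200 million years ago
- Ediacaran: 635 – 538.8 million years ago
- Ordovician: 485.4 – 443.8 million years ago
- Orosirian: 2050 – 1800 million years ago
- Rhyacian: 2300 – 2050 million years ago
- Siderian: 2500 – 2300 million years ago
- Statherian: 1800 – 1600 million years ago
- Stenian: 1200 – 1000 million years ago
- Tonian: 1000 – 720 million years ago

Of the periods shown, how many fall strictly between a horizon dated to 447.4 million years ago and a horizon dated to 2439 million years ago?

10

The older date is 2439 Ma and the younger is 447.4 Ma.
Periods with start < 2439 and end > 447.4 Ma: Rhyacian (2300–2050), Orosirian (2050–1800), Statherian (1800–1600), Calymmian (1600–1400), Ectasian (1400–1200), Stenian (1200–1000), Tonian (1000–720), Cryogenian (720–635), Ediacaran (635–538.8), Cambrian (538.8–485.4).
That is 10 complete periods.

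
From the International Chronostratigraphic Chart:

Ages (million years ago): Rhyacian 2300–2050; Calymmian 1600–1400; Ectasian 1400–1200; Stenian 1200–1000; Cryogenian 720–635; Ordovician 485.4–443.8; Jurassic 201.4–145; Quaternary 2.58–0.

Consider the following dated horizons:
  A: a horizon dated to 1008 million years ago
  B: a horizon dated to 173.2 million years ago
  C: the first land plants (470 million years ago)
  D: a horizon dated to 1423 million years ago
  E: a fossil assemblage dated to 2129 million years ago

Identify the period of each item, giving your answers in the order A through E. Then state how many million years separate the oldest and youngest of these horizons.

A — Stenian; B — Jurassic; C — Ordovician; D — Calymmian; E — Rhyacian; span 1955.8 million years

A: 1008 Ma lies in 1200–1000 Ma, so Stenian.
B: 173.2 Ma lies in 201.4–145 Ma, so Jurassic.
C: 470 Ma lies in 485.4–443.8 Ma, so Ordovician.
D: 1423 Ma lies in 1600–1400 Ma, so Calymmian.
E: 2129 Ma lies in 2300–2050 Ma, so Rhyacian.
Oldest = 2129 Ma, youngest = 173.2 Ma → span 1955.8 Myr.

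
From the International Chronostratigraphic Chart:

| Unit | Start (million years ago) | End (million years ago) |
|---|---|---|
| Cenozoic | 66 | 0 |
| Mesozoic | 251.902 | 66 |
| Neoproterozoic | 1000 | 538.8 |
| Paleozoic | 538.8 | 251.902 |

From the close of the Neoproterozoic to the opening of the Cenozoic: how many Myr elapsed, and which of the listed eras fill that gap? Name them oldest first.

End of Neoproterozoic = 538.8 Ma; start of Cenozoic = 66 Ma.
Gap = 538.8 − 66 = 472.8 Myr.
Eras wholly inside 538.8–66 Ma: Paleozoic (538.8–251.902), Mesozoic (251.902–66).

472.8 million years; Paleozoic, Mesozoic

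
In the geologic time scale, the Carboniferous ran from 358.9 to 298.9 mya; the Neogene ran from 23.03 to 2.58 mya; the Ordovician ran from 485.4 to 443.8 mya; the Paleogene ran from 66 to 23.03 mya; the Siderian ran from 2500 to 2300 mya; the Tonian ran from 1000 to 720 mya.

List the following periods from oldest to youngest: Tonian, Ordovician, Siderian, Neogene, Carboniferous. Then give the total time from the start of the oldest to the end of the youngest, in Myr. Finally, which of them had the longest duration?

From the excerpt: Tonian 1000–720; Ordovician 485.4–443.8; Siderian 2500–2300; Neogene 23.03–2.58; Carboniferous 358.9–298.9 (Ma).
Larger Ma is earlier, so the oldest is Siderian and the youngest is Neogene; oldest to youngest: Siderian, Tonian, Ordovician, Carboniferous, Neogene.
Oldest start 2500 minus youngest end 2.58 gives 2497.42 Myr overall.
Individual lengths (start − end): Siderian 200; Ordovician 41.6; Carboniferous 60; Neogene 20.45; Tonian 280. The largest is Tonian at 280 Myr.

Siderian → Tonian → Ordovician → Carboniferous → Neogene; total span 2497.42 Myr; longest is Tonian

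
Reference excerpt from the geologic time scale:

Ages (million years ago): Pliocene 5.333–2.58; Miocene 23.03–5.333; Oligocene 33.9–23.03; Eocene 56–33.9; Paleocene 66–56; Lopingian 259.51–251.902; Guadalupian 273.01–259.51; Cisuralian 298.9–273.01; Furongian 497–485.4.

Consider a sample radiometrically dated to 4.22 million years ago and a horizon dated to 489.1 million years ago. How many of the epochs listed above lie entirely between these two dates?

489.1 Ma sits inside the Furongian (497–485.4) and 4.22 Ma inside the Pliocene (5.333–2.58); neither of those is wholly between the two dates.
The listed epochs lying completely between them are Cisuralian, Guadalupian, Lopingian, Paleocene, Eocene, Oligocene, Miocene — 7 in all.

7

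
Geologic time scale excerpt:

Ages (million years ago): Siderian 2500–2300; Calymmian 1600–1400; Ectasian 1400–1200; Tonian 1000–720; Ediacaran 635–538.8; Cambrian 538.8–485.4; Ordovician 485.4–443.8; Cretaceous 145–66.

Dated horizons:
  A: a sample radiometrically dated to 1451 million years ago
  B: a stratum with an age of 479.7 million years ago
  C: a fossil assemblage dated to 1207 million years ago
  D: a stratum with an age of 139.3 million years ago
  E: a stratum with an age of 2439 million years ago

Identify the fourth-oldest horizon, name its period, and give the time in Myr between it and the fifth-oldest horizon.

Sorted oldest-first by Ma: E (2439), A (1451), C (1207), B (479.7), D (139.3).
The fourth oldest is B at 479.7 Ma, which lies in 485.4–443.8 Ma: the Ordovician.
The fifth oldest is D at 139.3 Ma; separation = |479.7 − 139.3| = 340.4 Myr.

B, in the Ordovician; 340.4 million years to D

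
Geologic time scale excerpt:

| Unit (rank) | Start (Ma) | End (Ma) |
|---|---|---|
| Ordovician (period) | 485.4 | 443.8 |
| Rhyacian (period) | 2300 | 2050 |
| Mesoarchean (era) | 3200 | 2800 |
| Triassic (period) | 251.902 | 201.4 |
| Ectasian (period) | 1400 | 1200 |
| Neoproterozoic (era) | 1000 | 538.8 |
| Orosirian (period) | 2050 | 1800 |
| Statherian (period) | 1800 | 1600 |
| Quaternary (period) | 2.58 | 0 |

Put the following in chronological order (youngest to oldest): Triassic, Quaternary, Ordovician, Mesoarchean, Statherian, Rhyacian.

Quaternary, Triassic, Ordovician, Statherian, Rhyacian, Mesoarchean

The oldest of these is Mesoarchean (starts 3200 Ma) and the youngest is Quaternary (ends 0 Ma).
In between, by decreasing start age: Rhyacian (2300), Statherian (1800), Ordovician (485.4), Triassic (251.902).
Listing youngest first means reversing that sequence.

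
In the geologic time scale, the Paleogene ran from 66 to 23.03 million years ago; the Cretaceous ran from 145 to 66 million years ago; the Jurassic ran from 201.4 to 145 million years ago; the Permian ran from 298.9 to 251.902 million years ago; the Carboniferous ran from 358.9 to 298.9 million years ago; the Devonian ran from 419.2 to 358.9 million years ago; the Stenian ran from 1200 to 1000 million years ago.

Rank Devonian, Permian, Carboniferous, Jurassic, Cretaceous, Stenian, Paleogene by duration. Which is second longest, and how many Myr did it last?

Start − end for each: Devonian 419.2 − 358.9 = 60.3; Permian 298.9 − 251.902 = 46.998; Carboniferous 358.9 − 298.9 = 60; Jurassic 201.4 − 145 = 56.4; Cretaceous 145 − 66 = 79; Stenian 1200 − 1000 = 200; Paleogene 66 − 23.03 = 42.97.
Ranking these from longest: Stenian > Cretaceous > Devonian > Carboniferous > Jurassic > Permian > Paleogene.
Position 2 in that ranking is Cretaceous, which lasted 79 Myr.

Cretaceous, 79 million years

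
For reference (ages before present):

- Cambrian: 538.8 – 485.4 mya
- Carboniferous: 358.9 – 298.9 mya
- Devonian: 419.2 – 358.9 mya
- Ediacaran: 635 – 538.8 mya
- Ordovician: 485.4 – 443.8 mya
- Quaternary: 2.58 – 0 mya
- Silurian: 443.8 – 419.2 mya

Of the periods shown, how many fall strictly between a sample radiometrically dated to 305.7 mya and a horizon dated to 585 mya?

The older date is 585 Ma and the younger is 305.7 Ma.
Periods with start < 585 and end > 305.7 Ma: Cambrian (538.8–485.4), Ordovician (485.4–443.8), Silurian (443.8–419.2), Devonian (419.2–358.9).
That is 4 complete periods.

4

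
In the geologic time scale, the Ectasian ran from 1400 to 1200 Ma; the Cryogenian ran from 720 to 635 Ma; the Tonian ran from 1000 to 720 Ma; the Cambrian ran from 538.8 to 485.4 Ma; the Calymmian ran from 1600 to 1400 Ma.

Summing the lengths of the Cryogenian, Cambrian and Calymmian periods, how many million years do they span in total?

Duration is start − end for each: (720 − 635) + (538.8 − 485.4) + (1600 − 1400).
That is 85 + 53.4 + 200, which totals 338.4 million years.

338.4 million years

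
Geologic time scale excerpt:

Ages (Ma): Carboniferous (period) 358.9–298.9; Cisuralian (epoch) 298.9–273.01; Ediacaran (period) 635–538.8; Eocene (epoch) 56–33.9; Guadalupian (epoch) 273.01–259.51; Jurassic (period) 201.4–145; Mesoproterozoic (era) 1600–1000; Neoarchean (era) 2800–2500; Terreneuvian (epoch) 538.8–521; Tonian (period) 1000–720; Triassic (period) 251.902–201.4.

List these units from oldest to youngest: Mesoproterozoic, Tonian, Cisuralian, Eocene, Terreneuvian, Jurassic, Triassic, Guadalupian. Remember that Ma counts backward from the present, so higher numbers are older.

Mesoproterozoic, Tonian, Terreneuvian, Cisuralian, Guadalupian, Triassic, Jurassic, Eocene

The oldest of these is Mesoproterozoic (starts 1600 Ma) and the youngest is Eocene (ends 33.9 Ma).
In between, by decreasing start age: Tonian (1000), Terreneuvian (538.8), Cisuralian (298.9), Guadalupian (273.01), Triassic (251.902), Jurassic (201.4).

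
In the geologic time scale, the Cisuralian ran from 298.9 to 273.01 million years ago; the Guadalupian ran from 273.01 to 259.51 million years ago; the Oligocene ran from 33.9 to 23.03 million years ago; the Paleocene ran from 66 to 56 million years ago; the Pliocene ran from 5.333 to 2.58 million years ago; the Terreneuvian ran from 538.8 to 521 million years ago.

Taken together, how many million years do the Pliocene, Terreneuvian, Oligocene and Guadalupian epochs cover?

Duration is start − end for each: (5.333 − 2.58) + (538.8 − 521) + (33.9 − 23.03) + (273.01 − 259.51).
That is 2.753 + 17.8 + 10.87 + 13.5, which totals 44.923 million years.

44.923 million years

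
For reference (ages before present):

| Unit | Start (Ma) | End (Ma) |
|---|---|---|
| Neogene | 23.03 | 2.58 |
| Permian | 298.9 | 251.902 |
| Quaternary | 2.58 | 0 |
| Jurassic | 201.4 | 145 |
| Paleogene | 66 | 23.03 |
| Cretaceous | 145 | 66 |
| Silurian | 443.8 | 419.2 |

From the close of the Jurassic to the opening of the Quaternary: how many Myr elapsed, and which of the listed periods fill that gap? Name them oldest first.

End of Jurassic = 145 Ma; start of Quaternary = 2.58 Ma.
Gap = 145 − 2.58 = 142.42 Myr.
Periods wholly inside 145–2.58 Ma: Cretaceous (145–66), Paleogene (66–23.03), Neogene (23.03–2.58).

142.42 million years; Cretaceous, Paleogene, Neogene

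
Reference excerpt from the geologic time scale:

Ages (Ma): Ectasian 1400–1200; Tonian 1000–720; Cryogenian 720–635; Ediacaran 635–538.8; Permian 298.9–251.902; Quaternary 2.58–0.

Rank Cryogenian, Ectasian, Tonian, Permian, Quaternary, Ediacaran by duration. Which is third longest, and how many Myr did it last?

Durations: Cryogenian 85; Ectasian 200; Tonian 280; Permian 46.998; Quaternary 2.58; Ediacaran 96.2 Myr.
Sorted longest-first: Tonian (280), Ectasian (200), Ediacaran (96.2), Cryogenian (85), Permian (46.998), Quaternary (2.58).
The third longest is Ediacaran at 96.2 Myr.

Ediacaran, 96.2 million years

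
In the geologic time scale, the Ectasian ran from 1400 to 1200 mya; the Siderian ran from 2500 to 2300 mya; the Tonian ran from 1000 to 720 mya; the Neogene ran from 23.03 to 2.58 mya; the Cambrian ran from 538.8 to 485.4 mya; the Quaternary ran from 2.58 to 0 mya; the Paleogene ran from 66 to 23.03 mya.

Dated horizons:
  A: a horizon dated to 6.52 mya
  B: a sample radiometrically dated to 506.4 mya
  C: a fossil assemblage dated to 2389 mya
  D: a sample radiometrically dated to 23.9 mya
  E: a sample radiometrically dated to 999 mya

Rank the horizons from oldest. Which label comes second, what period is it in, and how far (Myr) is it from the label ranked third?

E, in the Tonian; 492.6 million years to B

Sorted oldest-first by Ma: C (2389), E (999), B (506.4), D (23.9), A (6.52).
The second oldest is E at 999 Ma, which lies in 1000–720 Ma: the Tonian.
The third oldest is B at 506.4 Ma; separation = |999 − 506.4| = 492.6 Myr.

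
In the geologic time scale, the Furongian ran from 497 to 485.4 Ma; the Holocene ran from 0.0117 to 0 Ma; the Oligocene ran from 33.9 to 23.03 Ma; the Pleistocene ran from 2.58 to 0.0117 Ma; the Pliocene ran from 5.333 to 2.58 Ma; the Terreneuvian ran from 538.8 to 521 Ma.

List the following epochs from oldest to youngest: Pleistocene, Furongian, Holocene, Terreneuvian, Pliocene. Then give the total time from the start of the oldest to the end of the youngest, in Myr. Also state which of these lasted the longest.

Terreneuvian → Furongian → Pliocene → Pleistocene → Holocene; total span 538.8 Myr; longest is Terreneuvian

From the excerpt: Pleistocene 2.58–0.0117; Furongian 497–485.4; Holocene 0.0117–0; Terreneuvian 538.8–521; Pliocene 5.333–2.58 (Ma).
Larger Ma is earlier, so the oldest is Terreneuvian and the youngest is Holocene; oldest to youngest: Terreneuvian, Furongian, Pliocene, Pleistocene, Holocene.
Oldest start 538.8 minus youngest end 0 gives 538.8 Myr overall.
Individual lengths (start − end): Furongian 11.6; Pliocene 2.753; Terreneuvian 17.8; Holocene 0.0117; Pleistocene 2.5683. The largest is Terreneuvian at 17.8 Myr.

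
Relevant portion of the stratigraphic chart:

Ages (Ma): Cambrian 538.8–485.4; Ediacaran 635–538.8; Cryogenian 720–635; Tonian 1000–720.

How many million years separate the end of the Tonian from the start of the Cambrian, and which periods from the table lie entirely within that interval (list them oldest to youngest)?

The Tonian closes at 720 Ma and the Cambrian opens at 538.8 Ma, so the interval is 720 − 538.8 = 181.2 Myr.
A period fits inside if it starts at or after 720 Ma and ends at or before 538.8 Ma; oldest first that gives Cryogenian, Ediacaran.

181.2 million years; Cryogenian, Ediacaran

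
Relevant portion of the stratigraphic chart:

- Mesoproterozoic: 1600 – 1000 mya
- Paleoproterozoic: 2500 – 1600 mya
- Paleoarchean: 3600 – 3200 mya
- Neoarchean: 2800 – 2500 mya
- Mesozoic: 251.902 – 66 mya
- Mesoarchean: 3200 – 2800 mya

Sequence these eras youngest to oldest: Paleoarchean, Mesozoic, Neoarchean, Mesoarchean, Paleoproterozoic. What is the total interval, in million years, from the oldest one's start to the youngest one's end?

Start ages (Ma): Paleoarchean 3600, Mesoarchean 3200, Neoarchean 2800, Paleoproterozoic 2500, Mesozoic 251.902.
Ordered youngest to oldest: Mesozoic, Paleoproterozoic, Neoarchean, Mesoarchean, Paleoarchean.
Span = 3600 − 66 = 3534 Myr.

Mesozoic → Paleoproterozoic → Neoarchean → Mesoarchean → Paleoarchean; total span 3534 Myr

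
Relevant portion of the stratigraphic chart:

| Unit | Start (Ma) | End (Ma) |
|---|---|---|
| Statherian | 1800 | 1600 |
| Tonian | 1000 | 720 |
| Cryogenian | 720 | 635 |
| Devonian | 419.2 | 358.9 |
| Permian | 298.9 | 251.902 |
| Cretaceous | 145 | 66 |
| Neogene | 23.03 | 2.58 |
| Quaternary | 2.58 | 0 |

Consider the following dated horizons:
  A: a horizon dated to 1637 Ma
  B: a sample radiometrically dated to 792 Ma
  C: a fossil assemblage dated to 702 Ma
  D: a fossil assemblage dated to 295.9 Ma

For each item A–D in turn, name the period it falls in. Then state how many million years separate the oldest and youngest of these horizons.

Match each age against the start–end ranges in the excerpt: A = 1637 Ma → Statherian (1800–1600); B = 792 Ma → Tonian (1000–720); C = 702 Ma → Cryogenian (720–635); D = 295.9 Ma → Permian (298.9–251.902).
The largest age is 1637 Ma and the smallest is 295.9 Ma; their difference is 1341.1 Myr.

A — Statherian; B — Tonian; C — Cryogenian; D — Permian; span 1341.1 million years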